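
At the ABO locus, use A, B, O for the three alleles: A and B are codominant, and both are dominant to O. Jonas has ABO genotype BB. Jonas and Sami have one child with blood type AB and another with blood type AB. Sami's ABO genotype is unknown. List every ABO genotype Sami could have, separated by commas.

AA, AB, AO

For each candidate genotype of Sami, check whether crossing it with BB can produce every observed child phenotype.
  AA → possible child types {AB} ✓
  AB → possible child types {B, AB} ✓
  AO → possible child types {B, AB} ✓
  BB → possible child types {B} ✗
  BO → possible child types {B} ✗
  OO → possible child types {B} ✗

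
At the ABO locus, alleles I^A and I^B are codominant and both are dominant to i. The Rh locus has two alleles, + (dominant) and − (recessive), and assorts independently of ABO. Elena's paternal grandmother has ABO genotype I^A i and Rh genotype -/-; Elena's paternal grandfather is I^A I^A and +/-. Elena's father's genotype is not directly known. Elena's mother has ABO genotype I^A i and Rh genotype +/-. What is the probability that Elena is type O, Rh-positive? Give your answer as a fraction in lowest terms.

Elena's father's ABO genotype from I^A i × I^A I^A: 1/2 I^A I^A, 1/2 I^A i.
Crossing each possibility with the mother I^A i and summing P(type O): 1/2·0 + 1/2·1/4 = 1/8.
Similarly for Rh via the father's Rh distribution: P(Rh+) = 5/8.
Independent loci: 1/8 × 5/8 = 5/64.

5/64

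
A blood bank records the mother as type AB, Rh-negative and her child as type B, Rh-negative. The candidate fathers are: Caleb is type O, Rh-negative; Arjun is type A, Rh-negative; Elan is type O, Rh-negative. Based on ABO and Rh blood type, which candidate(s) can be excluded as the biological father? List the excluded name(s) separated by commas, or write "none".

none

A candidate is excluded only if no genotype consistent with his phenotype could produce a type B, Rh-negative child with a type AB, Rh-negative mother.
Every candidate has at least one consistent genotype combination, so none can be excluded.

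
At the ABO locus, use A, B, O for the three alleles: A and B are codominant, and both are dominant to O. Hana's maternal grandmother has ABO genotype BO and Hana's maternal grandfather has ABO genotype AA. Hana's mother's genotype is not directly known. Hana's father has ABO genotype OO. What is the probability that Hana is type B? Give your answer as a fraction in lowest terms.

1/4

Hana's mother's ABO genotype from BO × AA: 1/2 AB, 1/2 AO.
Crossing each possibility with the father OO and summing P(type B): 1/2·1/2 + 1/2·0 = 1/4.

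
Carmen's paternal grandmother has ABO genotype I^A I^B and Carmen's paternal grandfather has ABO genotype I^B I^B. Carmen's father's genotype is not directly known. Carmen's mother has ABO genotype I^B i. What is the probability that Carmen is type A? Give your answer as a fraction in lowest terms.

1/8

Carmen's father's ABO genotype from I^A I^B × I^B I^B: 1/2 I^A I^B, 1/2 I^B I^B.
Crossing each possibility with the mother I^B i and summing P(type A): 1/2·1/4 + 1/2·0 = 1/8.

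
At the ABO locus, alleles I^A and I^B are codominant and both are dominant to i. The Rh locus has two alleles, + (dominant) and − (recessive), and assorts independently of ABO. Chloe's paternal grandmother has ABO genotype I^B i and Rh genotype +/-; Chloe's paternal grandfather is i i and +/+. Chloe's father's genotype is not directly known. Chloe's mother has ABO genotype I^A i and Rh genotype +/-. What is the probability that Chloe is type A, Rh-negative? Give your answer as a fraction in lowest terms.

Chloe's father's ABO genotype from I^B i × i i: 1/2 I^B i, 1/2 i i.
Crossing each possibility with the mother I^A i and summing P(type A): 1/2·1/4 + 1/2·1/2 = 3/8.
Similarly for Rh via the father's Rh distribution: P(Rh-) = 1/8.
Independent loci: 3/8 × 1/8 = 3/64.

3/64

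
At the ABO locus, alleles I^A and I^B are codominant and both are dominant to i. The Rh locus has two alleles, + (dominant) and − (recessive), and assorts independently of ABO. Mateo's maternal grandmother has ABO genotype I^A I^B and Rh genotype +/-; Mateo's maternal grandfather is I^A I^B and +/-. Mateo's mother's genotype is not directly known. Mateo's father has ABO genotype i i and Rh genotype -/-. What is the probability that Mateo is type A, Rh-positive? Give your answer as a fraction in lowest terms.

Mateo's mother's ABO genotype from I^A I^B × I^A I^B: 1/4 I^A I^A, 1/2 I^A I^B, 1/4 I^B I^B.
Crossing each possibility with the father i i and summing P(type A): 1/4·1 + 1/2·1/2 + 1/4·0 = 1/2.
Similarly for Rh via the mother's Rh distribution: P(Rh+) = 1/2.
Independent loci: 1/2 × 1/2 = 1/4.

1/4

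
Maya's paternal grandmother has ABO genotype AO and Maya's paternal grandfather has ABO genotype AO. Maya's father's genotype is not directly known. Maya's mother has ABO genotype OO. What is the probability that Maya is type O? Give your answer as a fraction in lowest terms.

1/2

Maya's father's ABO genotype from AO × AO: 1/4 AA, 1/2 AO, 1/4 OO.
Crossing each possibility with the mother OO and summing P(type O): 1/4·0 + 1/2·1/2 + 1/4·1 = 1/2.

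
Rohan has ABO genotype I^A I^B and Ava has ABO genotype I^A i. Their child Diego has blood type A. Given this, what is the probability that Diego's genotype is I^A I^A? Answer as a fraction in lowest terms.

Cross I^A I^B × I^A i → 1/4 I^A I^A, 1/4 I^A I^B, 1/4 I^A i, 1/4 I^B i.
Type-A genotypes among offspring: I^A I^A (1/4), I^A i (1/4); total 1/2.
P(I^A I^A | type A) = (1/4) / (1/2) = 1/2.

1/2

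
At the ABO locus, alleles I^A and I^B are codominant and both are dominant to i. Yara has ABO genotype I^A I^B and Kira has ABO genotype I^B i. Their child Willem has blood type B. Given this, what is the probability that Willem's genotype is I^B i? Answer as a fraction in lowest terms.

Cross I^A I^B × I^B i → 1/4 I^A I^B, 1/4 I^A i, 1/4 I^B I^B, 1/4 I^B i.
Type-B genotypes among offspring: I^B I^B (1/4), I^B i (1/4); total 1/2.
P(I^B i | type B) = (1/4) / (1/2) = 1/2.

1/2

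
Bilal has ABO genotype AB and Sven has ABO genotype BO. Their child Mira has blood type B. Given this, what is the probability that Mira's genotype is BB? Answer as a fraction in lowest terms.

Cross AB × BO → 1/4 AB, 1/4 AO, 1/4 BB, 1/4 BO.
Type-B genotypes among offspring: BB (1/4), BO (1/4); total 1/2.
P(BB | type B) = (1/4) / (1/2) = 1/2.

1/2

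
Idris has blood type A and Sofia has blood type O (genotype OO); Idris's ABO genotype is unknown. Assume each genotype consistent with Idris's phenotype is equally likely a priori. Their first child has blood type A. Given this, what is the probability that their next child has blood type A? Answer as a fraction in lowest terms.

Possible genotypes: Idris ∈ {AA, AO}; Sofia ∈ {OO}.
Weight each parental genotype pair by prior × P(type-A child):
  AA × OO: posterior weight 2/3; P(next child type A) = 1.
  AO × OO: posterior weight 1/3; P(next child type A) = 1/2.
Weighted sum = 5/6.

5/6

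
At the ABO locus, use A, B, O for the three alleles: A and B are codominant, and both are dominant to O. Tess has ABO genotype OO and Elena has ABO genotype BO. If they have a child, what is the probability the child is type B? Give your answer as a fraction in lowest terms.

1/2

ABO cross OO × BO → offspring phenotypes: 1/2 O, 1/2 B.
So P(type B) = 1/2.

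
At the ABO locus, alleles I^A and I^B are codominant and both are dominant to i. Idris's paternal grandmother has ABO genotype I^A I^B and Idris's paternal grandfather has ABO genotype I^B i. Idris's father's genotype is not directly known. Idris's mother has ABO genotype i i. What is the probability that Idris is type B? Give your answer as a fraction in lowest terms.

1/2

Idris's father's ABO genotype from I^A I^B × I^B i: 1/4 I^A I^B, 1/4 I^A i, 1/4 I^B I^B, 1/4 I^B i.
Crossing each possibility with the mother i i and summing P(type B): 1/4·1/2 + 1/4·0 + 1/4·1 + 1/4·1/2 = 1/2.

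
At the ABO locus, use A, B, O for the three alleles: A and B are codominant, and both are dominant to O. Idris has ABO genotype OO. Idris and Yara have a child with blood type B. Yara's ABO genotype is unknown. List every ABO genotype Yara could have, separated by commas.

AB, BB, BO

For each candidate genotype of Yara, check whether crossing it with OO can produce every observed child phenotype.
  AA → possible child types {A} ✗
  AB → possible child types {A, B} ✓
  AO → possible child types {O, A} ✗
  BB → possible child types {B} ✓
  BO → possible child types {O, B} ✓
  OO → possible child types {O} ✗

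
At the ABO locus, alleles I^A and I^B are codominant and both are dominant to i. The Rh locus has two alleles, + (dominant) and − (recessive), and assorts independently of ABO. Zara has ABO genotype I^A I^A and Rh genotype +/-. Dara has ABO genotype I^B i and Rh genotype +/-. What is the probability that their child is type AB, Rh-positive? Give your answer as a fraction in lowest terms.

3/8

ABO cross I^A I^A × I^B i → offspring phenotypes: 1/2 A, 1/2 AB.
Rh cross +/- × +/- → 3/4 Rh+, 1/4 Rh-.
Independent loci: P(type AB, Rh-positive) = 1/2 × 3/4 = 3/8.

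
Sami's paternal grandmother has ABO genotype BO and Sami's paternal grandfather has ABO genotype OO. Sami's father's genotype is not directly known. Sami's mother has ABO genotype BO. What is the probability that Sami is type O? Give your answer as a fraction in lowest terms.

3/8

Sami's father's ABO genotype from BO × OO: 1/2 BO, 1/2 OO.
Crossing each possibility with the mother BO and summing P(type O): 1/2·1/4 + 1/2·1/2 = 3/8.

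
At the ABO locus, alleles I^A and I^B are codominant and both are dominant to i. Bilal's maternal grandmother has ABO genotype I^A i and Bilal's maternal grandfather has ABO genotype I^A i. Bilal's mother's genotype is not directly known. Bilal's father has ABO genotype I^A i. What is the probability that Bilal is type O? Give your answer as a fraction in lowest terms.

Bilal's mother's ABO genotype from I^A i × I^A i: 1/4 I^A I^A, 1/2 I^A i, 1/4 i i.
Crossing each possibility with the father I^A i and summing P(type O): 1/4·0 + 1/2·1/4 + 1/4·1/2 = 1/4.

1/4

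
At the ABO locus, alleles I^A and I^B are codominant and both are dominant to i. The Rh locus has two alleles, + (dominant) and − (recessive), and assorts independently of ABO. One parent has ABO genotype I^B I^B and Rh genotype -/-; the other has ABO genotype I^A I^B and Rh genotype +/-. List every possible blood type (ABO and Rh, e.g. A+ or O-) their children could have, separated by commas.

B+, B-, AB+, AB-

Gametes from I^B I^B × I^A I^B give offspring ABO genotypes I^A I^B, I^B I^B, i.e. phenotypes B, AB.
Rh cross -/- × +/- → phenotypes Rh+, Rh-.
Combining independently: B+, B-, AB+, AB-.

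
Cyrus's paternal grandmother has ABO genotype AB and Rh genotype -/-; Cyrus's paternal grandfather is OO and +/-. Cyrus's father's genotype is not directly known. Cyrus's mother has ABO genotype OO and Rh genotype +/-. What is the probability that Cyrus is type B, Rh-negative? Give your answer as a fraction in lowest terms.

3/32

Cyrus's father's ABO genotype from AB × OO: 1/2 AO, 1/2 BO.
Crossing each possibility with the mother OO and summing P(type B): 1/2·0 + 1/2·1/2 = 1/4.
Similarly for Rh via the father's Rh distribution: P(Rh-) = 3/8.
Independent loci: 1/4 × 3/8 = 3/32.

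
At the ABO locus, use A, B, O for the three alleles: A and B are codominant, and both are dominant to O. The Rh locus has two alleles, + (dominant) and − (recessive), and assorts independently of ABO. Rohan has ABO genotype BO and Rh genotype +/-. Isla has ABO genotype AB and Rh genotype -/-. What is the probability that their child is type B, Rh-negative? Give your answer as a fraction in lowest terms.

1/4

ABO cross BO × AB → offspring phenotypes: 1/4 A, 1/2 B, 1/4 AB.
Rh cross +/- × -/- → 1/2 Rh+, 1/2 Rh-.
Independent loci: P(type B, Rh-negative) = 1/2 × 1/2 = 1/4.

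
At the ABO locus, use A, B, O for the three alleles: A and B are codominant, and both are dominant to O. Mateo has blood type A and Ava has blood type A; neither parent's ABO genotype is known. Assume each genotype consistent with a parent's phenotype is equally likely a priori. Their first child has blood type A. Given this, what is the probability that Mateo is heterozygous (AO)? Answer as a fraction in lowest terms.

7/15

Possible genotypes: Mateo ∈ {AA, AO}; Ava ∈ {AA, AO}.
Weight each parental genotype pair by prior × P(type-A child):
  AA × AA: posterior weight 4/15.
  AA × AO: posterior weight 4/15.
  AO × AA: posterior weight 4/15.
  AO × AO: posterior weight 1/5.
Sum the posterior weight over pairs where Mateo is AO: 7/15.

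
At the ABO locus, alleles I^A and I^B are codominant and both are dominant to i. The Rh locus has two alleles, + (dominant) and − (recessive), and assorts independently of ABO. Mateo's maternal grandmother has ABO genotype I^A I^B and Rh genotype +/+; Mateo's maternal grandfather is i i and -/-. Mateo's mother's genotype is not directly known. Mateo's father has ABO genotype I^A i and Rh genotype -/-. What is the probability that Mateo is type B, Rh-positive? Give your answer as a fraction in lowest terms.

1/16

Mateo's mother's ABO genotype from I^A I^B × i i: 1/2 I^A i, 1/2 I^B i.
Crossing each possibility with the father I^A i and summing P(type B): 1/2·0 + 1/2·1/4 = 1/8.
Similarly for Rh via the mother's Rh distribution: P(Rh+) = 1/2.
Independent loci: 1/8 × 1/2 = 1/16.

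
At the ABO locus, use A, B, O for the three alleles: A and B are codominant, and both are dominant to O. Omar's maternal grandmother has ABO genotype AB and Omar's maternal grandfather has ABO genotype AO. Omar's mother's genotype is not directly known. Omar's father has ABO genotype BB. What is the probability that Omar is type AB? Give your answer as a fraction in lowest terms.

Omar's mother's ABO genotype from AB × AO: 1/4 AA, 1/4 AB, 1/4 AO, 1/4 BO.
Crossing each possibility with the father BB and summing P(type AB): 1/4·1 + 1/4·1/2 + 1/4·1/2 + 1/4·0 = 1/2.

1/2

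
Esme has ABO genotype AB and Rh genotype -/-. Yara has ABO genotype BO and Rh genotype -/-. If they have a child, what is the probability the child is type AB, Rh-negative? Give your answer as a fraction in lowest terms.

ABO cross AB × BO → offspring phenotypes: 1/4 A, 1/2 B, 1/4 AB.
Rh cross -/- × -/- → 1 Rh-.
Independent loci: P(type AB, Rh-negative) = 1/4 × 1 = 1/4.

1/4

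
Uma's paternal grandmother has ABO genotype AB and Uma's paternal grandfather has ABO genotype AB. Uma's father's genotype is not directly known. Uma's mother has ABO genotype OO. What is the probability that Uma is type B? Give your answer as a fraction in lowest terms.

1/2

Uma's father's ABO genotype from AB × AB: 1/4 AA, 1/2 AB, 1/4 BB.
Crossing each possibility with the mother OO and summing P(type B): 1/4·0 + 1/2·1/2 + 1/4·1 = 1/2.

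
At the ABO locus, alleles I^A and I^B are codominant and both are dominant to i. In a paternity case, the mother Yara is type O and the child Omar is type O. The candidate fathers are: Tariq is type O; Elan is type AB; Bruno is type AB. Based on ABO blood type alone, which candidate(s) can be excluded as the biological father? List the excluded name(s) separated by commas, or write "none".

A candidate is excluded only if no genotype consistent with his phenotype could produce a type O child with a type O mother.
Elan (type AB): no genotype consistent with that phenotype can produce a type-O child with a type-O mother.
Bruno (type AB): no genotype consistent with that phenotype can produce a type-O child with a type-O mother.

Elan, Bruno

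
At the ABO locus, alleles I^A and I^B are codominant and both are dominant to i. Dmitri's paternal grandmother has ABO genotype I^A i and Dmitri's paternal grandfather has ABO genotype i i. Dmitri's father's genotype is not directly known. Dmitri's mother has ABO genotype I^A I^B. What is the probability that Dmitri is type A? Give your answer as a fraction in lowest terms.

Dmitri's father's ABO genotype from I^A i × i i: 1/2 I^A i, 1/2 i i.
Crossing each possibility with the mother I^A I^B and summing P(type A): 1/2·1/2 + 1/2·1/2 = 1/2.

1/2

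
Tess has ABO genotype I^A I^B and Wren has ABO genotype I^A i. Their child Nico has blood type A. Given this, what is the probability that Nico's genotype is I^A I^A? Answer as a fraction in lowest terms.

Cross I^A I^B × I^A i → 1/4 I^A I^A, 1/4 I^A I^B, 1/4 I^A i, 1/4 I^B i.
Type-A genotypes among offspring: I^A I^A (1/4), I^A i (1/4); total 1/2.
P(I^A I^A | type A) = (1/4) / (1/2) = 1/2.

1/2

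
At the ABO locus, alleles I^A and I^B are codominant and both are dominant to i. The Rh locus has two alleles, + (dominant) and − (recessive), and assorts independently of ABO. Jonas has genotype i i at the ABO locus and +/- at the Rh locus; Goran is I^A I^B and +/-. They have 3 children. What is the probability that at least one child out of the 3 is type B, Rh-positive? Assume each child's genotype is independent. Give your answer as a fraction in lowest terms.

387/512

ABO cross i i × I^A I^B → 1/2 A, 1/2 B.
Rh cross +/- × +/- → 3/4 Rh+, 1/4 Rh-; so P(type B, Rh-positive) = 1/2 × 3/4 = 3/8 per child.
P(none) = (5/8)^3 = 125/512; P(at least one) = 1 − 125/512 = 387/512.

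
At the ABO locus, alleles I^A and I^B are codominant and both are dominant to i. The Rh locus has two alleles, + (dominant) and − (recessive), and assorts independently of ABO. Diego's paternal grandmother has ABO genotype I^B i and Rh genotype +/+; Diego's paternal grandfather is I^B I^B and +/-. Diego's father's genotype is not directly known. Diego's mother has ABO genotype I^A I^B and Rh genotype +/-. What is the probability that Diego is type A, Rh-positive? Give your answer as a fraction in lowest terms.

Diego's father's ABO genotype from I^B i × I^B I^B: 1/2 I^B I^B, 1/2 I^B i.
Crossing each possibility with the mother I^A I^B and summing P(type A): 1/2·0 + 1/2·1/4 = 1/8.
Similarly for Rh via the father's Rh distribution: P(Rh+) = 7/8.
Independent loci: 1/8 × 7/8 = 7/64.

7/64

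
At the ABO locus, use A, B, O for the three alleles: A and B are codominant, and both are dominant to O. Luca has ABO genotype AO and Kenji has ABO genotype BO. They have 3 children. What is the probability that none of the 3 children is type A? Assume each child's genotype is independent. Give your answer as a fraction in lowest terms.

27/64

ABO cross AO × BO → 1/4 O, 1/4 A, 1/4 B, 1/4 AB.
So P(type A) = 1/4 per child.
P(not type A) = 3/4 for one child; (3/4)^3 = 27/64.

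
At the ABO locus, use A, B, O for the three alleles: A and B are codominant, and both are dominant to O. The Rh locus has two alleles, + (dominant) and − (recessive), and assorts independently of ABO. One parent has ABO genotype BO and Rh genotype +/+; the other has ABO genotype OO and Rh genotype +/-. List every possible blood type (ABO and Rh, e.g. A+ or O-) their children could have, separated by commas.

O+, B+

Gametes from BO × OO give offspring ABO genotypes BO, OO, i.e. phenotypes O, B.
Rh cross +/+ × +/- → phenotypes Rh+.
Combining independently: O+, B+.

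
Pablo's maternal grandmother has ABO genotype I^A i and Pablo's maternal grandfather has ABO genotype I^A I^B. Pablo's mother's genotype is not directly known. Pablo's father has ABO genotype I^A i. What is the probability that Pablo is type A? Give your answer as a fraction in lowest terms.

5/8

Pablo's mother's ABO genotype from I^A i × I^A I^B: 1/4 I^A I^A, 1/4 I^A I^B, 1/4 I^A i, 1/4 I^B i.
Crossing each possibility with the father I^A i and summing P(type A): 1/4·1 + 1/4·1/2 + 1/4·3/4 + 1/4·1/4 = 5/8.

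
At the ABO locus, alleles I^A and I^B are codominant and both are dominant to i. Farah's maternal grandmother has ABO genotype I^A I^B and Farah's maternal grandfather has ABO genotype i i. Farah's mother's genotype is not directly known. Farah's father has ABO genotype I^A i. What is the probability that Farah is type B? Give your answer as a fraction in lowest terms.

Farah's mother's ABO genotype from I^A I^B × i i: 1/2 I^A i, 1/2 I^B i.
Crossing each possibility with the father I^A i and summing P(type B): 1/2·0 + 1/2·1/4 = 1/8.

1/8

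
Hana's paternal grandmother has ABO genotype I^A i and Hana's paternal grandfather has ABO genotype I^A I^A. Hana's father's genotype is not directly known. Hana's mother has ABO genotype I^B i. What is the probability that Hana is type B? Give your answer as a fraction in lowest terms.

Hana's father's ABO genotype from I^A i × I^A I^A: 1/2 I^A I^A, 1/2 I^A i.
Crossing each possibility with the mother I^B i and summing P(type B): 1/2·0 + 1/2·1/4 = 1/8.

1/8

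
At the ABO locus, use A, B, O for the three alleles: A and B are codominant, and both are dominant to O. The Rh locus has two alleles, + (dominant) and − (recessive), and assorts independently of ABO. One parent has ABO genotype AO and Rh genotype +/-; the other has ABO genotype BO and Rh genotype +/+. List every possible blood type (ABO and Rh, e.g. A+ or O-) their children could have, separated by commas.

Gametes from AO × BO give offspring ABO genotypes AB, AO, BO, OO, i.e. phenotypes O, A, B, AB.
Rh cross +/- × +/+ → phenotypes Rh+.
Combining independently: O+, A+, B+, AB+.

O+, A+, B+, AB+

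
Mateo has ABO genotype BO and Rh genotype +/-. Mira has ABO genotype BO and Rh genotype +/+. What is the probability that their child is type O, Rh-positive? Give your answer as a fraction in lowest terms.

1/4

ABO cross BO × BO → offspring phenotypes: 1/4 O, 3/4 B.
Rh cross +/- × +/+ → 1 Rh+.
Independent loci: P(type O, Rh-positive) = 1/4 × 1 = 1/4.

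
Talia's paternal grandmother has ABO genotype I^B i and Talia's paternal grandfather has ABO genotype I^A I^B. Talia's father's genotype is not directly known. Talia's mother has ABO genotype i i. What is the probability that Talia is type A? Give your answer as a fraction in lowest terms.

1/4

Talia's father's ABO genotype from I^B i × I^A I^B: 1/4 I^A I^B, 1/4 I^A i, 1/4 I^B I^B, 1/4 I^B i.
Crossing each possibility with the mother i i and summing P(type A): 1/4·1/2 + 1/4·1/2 + 1/4·0 + 1/4·0 = 1/4.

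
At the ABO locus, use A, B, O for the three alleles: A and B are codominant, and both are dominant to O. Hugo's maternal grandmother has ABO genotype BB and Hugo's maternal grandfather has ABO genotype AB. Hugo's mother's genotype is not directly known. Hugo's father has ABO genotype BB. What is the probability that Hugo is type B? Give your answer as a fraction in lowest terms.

3/4

Hugo's mother's ABO genotype from BB × AB: 1/2 AB, 1/2 BB.
Crossing each possibility with the father BB and summing P(type B): 1/2·1/2 + 1/2·1 = 3/4.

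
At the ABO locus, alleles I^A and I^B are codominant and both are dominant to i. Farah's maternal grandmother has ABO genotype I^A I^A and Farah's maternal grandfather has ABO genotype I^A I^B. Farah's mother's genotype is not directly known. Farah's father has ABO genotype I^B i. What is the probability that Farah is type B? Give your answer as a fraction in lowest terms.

Farah's mother's ABO genotype from I^A I^A × I^A I^B: 1/2 I^A I^A, 1/2 I^A I^B.
Crossing each possibility with the father I^B i and summing P(type B): 1/2·0 + 1/2·1/2 = 1/4.

1/4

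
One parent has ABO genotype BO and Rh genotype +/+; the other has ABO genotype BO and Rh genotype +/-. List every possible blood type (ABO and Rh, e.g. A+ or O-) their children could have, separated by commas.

Gametes from BO × BO give offspring ABO genotypes BB, BO, OO, i.e. phenotypes O, B.
Rh cross +/+ × +/- → phenotypes Rh+.
Combining independently: O+, B+.

O+, B+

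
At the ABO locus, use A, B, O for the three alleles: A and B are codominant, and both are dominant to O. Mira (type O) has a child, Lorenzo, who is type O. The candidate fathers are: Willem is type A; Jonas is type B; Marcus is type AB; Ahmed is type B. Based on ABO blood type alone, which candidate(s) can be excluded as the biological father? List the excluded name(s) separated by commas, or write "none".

Marcus

A candidate is excluded only if no genotype consistent with his phenotype could produce a type O child with a type O mother.
Marcus (type AB): no genotype consistent with that phenotype can produce a type-O child with a type-O mother.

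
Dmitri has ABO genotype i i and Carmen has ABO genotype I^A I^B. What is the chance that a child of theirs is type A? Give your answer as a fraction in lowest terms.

ABO cross i i × I^A I^B → offspring phenotypes: 1/2 A, 1/2 B.
So P(type A) = 1/2.

1/2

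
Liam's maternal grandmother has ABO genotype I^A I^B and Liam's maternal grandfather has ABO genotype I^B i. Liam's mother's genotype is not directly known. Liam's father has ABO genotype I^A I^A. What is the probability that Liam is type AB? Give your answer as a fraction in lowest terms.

1/2

Liam's mother's ABO genotype from I^A I^B × I^B i: 1/4 I^A I^B, 1/4 I^A i, 1/4 I^B I^B, 1/4 I^B i.
Crossing each possibility with the father I^A I^A and summing P(type AB): 1/4·1/2 + 1/4·0 + 1/4·1 + 1/4·1/2 = 1/2.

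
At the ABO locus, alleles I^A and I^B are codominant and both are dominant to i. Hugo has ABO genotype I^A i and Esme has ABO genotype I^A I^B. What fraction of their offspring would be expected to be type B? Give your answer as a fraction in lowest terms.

1/4

ABO cross I^A i × I^A I^B → offspring phenotypes: 1/2 A, 1/4 B, 1/4 AB.
So P(type B) = 1/4.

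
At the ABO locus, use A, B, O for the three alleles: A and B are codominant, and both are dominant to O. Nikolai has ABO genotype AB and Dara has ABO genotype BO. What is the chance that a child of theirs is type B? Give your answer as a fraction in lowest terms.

ABO cross AB × BO → offspring phenotypes: 1/4 A, 1/2 B, 1/4 AB.
So P(type B) = 1/2.

1/2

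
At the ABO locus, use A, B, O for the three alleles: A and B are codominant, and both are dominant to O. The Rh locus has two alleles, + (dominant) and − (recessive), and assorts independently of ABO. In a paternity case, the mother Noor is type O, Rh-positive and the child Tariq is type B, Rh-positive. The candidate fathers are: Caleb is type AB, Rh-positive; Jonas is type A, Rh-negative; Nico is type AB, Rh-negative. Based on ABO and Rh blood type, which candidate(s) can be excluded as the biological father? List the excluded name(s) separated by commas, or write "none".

Jonas

A candidate is excluded only if no genotype consistent with his phenotype could produce a type B, Rh-positive child with a type O, Rh-positive mother.
Jonas (type A, Rh-): no genotype consistent with that phenotype can produce a type-B Rh+ child with a type-O mother.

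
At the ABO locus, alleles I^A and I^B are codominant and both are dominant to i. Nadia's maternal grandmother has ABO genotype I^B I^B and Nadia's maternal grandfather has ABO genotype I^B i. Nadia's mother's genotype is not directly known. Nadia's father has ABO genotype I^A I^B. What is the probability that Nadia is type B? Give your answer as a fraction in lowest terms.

Nadia's mother's ABO genotype from I^B I^B × I^B i: 1/2 I^B I^B, 1/2 I^B i.
Crossing each possibility with the father I^A I^B and summing P(type B): 1/2·1/2 + 1/2·1/2 = 1/2.

1/2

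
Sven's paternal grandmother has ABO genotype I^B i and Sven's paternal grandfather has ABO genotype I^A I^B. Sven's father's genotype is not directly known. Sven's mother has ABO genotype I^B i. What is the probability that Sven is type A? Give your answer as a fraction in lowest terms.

1/8

Sven's father's ABO genotype from I^B i × I^A I^B: 1/4 I^A I^B, 1/4 I^A i, 1/4 I^B I^B, 1/4 I^B i.
Crossing each possibility with the mother I^B i and summing P(type A): 1/4·1/4 + 1/4·1/4 + 1/4·0 + 1/4·0 = 1/8.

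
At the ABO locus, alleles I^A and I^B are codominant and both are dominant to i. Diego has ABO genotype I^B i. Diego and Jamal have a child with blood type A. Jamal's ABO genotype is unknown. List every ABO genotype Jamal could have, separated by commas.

I^A I^A, I^A I^B, I^A i

For each candidate genotype of Jamal, check whether crossing it with I^B i can produce every observed child phenotype.
  I^A I^A → possible child types {A, AB} ✓
  I^A I^B → possible child types {A, B, AB} ✓
  I^A i → possible child types {O, A, B, AB} ✓
  I^B I^B → possible child types {B} ✗
  I^B i → possible child types {O, B} ✗
  i i → possible child types {O, B} ✗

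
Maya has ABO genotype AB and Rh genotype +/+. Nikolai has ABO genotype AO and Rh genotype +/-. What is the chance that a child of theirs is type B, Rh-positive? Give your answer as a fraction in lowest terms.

1/4

ABO cross AB × AO → offspring phenotypes: 1/2 A, 1/4 B, 1/4 AB.
Rh cross +/+ × +/- → 1 Rh+.
Independent loci: P(type B, Rh-positive) = 1/4 × 1 = 1/4.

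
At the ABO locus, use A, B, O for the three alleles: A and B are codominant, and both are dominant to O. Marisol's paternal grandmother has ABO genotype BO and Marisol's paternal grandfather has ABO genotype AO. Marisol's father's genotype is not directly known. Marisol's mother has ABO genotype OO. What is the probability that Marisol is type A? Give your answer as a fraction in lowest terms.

Marisol's father's ABO genotype from BO × AO: 1/4 AB, 1/4 AO, 1/4 BO, 1/4 OO.
Crossing each possibility with the mother OO and summing P(type A): 1/4·1/2 + 1/4·1/2 + 1/4·0 + 1/4·0 = 1/4.

1/4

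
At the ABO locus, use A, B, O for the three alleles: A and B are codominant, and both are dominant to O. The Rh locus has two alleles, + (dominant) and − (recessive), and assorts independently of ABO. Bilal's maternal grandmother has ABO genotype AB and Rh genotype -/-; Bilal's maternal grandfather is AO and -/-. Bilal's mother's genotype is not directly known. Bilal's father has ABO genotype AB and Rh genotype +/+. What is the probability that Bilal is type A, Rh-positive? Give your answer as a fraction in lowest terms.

3/8

Bilal's mother's ABO genotype from AB × AO: 1/4 AA, 1/4 AB, 1/4 AO, 1/4 BO.
Crossing each possibility with the father AB and summing P(type A): 1/4·1/2 + 1/4·1/4 + 1/4·1/2 + 1/4·1/4 = 3/8.
Similarly for Rh via the mother's Rh distribution: P(Rh+) = 1.
Independent loci: 3/8 × 1 = 3/8.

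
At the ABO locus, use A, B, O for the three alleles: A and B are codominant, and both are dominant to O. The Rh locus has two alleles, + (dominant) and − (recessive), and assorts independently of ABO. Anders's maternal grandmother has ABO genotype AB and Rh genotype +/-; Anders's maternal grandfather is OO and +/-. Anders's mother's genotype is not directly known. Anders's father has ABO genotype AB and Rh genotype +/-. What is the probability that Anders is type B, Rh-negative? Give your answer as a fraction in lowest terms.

3/32

Anders's mother's ABO genotype from AB × OO: 1/2 AO, 1/2 BO.
Crossing each possibility with the father AB and summing P(type B): 1/2·1/4 + 1/2·1/2 = 3/8.
Similarly for Rh via the mother's Rh distribution: P(Rh-) = 1/4.
Independent loci: 3/8 × 1/4 = 3/32.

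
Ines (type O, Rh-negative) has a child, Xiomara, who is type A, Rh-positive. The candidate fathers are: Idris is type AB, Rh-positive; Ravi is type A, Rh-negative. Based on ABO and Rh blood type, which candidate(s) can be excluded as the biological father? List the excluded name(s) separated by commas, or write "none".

Ravi

A candidate is excluded only if no genotype consistent with his phenotype could produce a type A, Rh-positive child with a type O, Rh-negative mother.
Ravi (type A, Rh-): no genotype consistent with that phenotype can produce a type-A Rh+ child with a type-O mother.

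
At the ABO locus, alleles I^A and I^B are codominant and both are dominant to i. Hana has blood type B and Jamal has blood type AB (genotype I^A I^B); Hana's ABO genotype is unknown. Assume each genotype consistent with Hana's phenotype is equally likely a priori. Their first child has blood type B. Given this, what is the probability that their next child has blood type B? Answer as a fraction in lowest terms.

1/2

Possible genotypes: Hana ∈ {I^B I^B, I^B i}; Jamal ∈ {I^A I^B}.
Weight each parental genotype pair by prior × P(type-B child):
  I^B I^B × I^A I^B: posterior weight 1/2; P(next child type B) = 1/2.
  I^B i × I^A I^B: posterior weight 1/2; P(next child type B) = 1/2.
Weighted sum = 1/2.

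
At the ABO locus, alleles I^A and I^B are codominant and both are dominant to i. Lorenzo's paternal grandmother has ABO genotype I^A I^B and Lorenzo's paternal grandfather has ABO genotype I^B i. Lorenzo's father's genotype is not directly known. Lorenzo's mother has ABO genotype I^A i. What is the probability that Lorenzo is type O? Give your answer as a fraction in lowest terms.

Lorenzo's father's ABO genotype from I^A I^B × I^B i: 1/4 I^A I^B, 1/4 I^A i, 1/4 I^B I^B, 1/4 I^B i.
Crossing each possibility with the mother I^A i and summing P(type O): 1/4·0 + 1/4·1/4 + 1/4·0 + 1/4·1/4 = 1/8.

1/8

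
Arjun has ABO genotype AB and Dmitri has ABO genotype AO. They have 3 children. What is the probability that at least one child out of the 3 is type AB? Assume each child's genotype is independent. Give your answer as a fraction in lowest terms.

37/64

ABO cross AB × AO → 1/2 A, 1/4 B, 1/4 AB.
So P(type AB) = 1/4 per child.
P(none) = (3/4)^3 = 27/64; P(at least one) = 1 − 27/64 = 37/64.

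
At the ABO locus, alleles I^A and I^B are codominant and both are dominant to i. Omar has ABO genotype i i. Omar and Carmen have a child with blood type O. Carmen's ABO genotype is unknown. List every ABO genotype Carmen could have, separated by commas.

For each candidate genotype of Carmen, check whether crossing it with i i can produce every observed child phenotype.
  I^A I^A → possible child types {A} ✗
  I^A I^B → possible child types {A, B} ✗
  I^A i → possible child types {O, A} ✓
  I^B I^B → possible child types {B} ✗
  I^B i → possible child types {O, B} ✓
  i i → possible child types {O} ✓

I^A i, I^B i, i i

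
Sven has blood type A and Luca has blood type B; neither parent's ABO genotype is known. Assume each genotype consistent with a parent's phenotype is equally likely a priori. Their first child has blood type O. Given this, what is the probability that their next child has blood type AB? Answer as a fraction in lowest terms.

Possible genotypes: Sven ∈ {I^A I^A, I^A i}; Luca ∈ {I^B I^B, I^B i}.
Weight each parental genotype pair by prior × P(type-O child):
  I^A i × I^B i: posterior weight 1; P(next child type AB) = 1/4.
Weighted sum = 1/4.

1/4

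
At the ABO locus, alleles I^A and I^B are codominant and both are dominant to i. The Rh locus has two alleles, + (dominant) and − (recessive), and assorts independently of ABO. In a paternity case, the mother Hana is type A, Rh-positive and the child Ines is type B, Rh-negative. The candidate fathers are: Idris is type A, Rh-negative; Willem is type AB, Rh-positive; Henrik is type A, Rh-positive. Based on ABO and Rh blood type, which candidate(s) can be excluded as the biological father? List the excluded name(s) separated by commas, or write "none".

Idris, Henrik

A candidate is excluded only if no genotype consistent with his phenotype could produce a type B, Rh-negative child with a type A, Rh-positive mother.
Idris (type A, Rh-): no genotype consistent with that phenotype can produce a type-B Rh- child with a type-A mother.
Henrik (type A, Rh+): no genotype consistent with that phenotype can produce a type-B Rh- child with a type-A mother.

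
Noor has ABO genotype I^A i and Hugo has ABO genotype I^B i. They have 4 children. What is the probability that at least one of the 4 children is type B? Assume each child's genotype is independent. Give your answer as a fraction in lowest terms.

ABO cross I^A i × I^B i → 1/4 O, 1/4 A, 1/4 B, 1/4 AB.
So P(type B) = 1/4 per child.
P(none) = (3/4)^4 = 81/256; P(at least one) = 1 − 81/256 = 175/256.

175/256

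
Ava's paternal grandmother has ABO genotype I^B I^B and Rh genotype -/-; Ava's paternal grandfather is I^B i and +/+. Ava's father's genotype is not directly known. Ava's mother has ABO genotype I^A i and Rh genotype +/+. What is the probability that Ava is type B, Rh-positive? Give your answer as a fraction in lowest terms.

Ava's father's ABO genotype from I^B I^B × I^B i: 1/2 I^B I^B, 1/2 I^B i.
Crossing each possibility with the mother I^A i and summing P(type B): 1/2·1/2 + 1/2·1/4 = 3/8.
Similarly for Rh via the father's Rh distribution: P(Rh+) = 1.
Independent loci: 3/8 × 1 = 3/8.

3/8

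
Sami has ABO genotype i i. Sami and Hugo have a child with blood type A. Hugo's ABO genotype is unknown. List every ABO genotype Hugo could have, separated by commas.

I^A I^A, I^A I^B, I^A i

For each candidate genotype of Hugo, check whether crossing it with i i can produce every observed child phenotype.
  I^A I^A → possible child types {A} ✓
  I^A I^B → possible child types {A, B} ✓
  I^A i → possible child types {O, A} ✓
  I^B I^B → possible child types {B} ✗
  I^B i → possible child types {O, B} ✗
  i i → possible child types {O} ✗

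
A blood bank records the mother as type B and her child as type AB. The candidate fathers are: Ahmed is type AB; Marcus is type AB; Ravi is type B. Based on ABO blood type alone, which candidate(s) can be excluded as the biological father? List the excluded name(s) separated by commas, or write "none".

A candidate is excluded only if no genotype consistent with his phenotype could produce a type AB child with a type B mother.
Ravi (type B): no genotype consistent with that phenotype can produce a type-AB child with a type-B mother.

Ravi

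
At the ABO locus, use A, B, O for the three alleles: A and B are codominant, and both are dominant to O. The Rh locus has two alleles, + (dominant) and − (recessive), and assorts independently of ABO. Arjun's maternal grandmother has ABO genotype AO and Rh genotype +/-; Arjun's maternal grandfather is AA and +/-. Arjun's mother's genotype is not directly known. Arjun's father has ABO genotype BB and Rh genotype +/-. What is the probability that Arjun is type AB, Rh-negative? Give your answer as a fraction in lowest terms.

3/16

Arjun's mother's ABO genotype from AO × AA: 1/2 AA, 1/2 AO.
Crossing each possibility with the father BB and summing P(type AB): 1/2·1 + 1/2·1/2 = 3/4.
Similarly for Rh via the mother's Rh distribution: P(Rh-) = 1/4.
Independent loci: 3/4 × 1/4 = 3/16.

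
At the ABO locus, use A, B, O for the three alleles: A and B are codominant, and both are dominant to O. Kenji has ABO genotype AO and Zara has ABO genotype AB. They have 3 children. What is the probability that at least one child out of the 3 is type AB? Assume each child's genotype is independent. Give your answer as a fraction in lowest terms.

ABO cross AO × AB → 1/2 A, 1/4 B, 1/4 AB.
So P(type AB) = 1/4 per child.
P(none) = (3/4)^3 = 27/64; P(at least one) = 1 − 27/64 = 37/64.

37/64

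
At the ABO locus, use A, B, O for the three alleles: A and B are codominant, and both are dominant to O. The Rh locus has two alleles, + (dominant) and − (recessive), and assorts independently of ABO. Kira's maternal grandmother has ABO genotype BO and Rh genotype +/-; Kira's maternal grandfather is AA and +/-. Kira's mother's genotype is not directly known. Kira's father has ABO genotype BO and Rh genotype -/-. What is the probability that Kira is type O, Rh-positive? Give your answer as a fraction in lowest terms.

1/16

Kira's mother's ABO genotype from BO × AA: 1/2 AB, 1/2 AO.
Crossing each possibility with the father BO and summing P(type O): 1/2·0 + 1/2·1/4 = 1/8.
Similarly for Rh via the mother's Rh distribution: P(Rh+) = 1/2.
Independent loci: 1/8 × 1/2 = 1/16.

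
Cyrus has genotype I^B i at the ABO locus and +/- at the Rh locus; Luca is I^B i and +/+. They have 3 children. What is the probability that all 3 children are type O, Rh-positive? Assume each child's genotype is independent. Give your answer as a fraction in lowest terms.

ABO cross I^B i × I^B i → 1/4 O, 3/4 B.
Rh cross +/- × +/+ → 1 Rh+; so P(type O, Rh-positive) = 1/4 × 1 = 1/4 per child.
All 3 independent: (1/4)^3 = 1/64.

1/64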